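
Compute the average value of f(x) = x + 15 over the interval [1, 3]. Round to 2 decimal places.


Average value = 1/(b-a) * integral from a to b of f(x) dx
First compute the integral of x + 15:
F(x) = (1/2)x^2 + 15x
F(3) = 1/2 * 9 + 15 * 3 = 99/2
F(1) = 1/2 * 1 + 15 * 1 = 31/2
Integral = 99/2 - 31/2 = 34
Average = 34 / (3 - 1) = 34 / 2
= 17 = 17.00

17.00


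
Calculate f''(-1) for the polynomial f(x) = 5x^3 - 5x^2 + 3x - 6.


First derivative:
f'(x) = 15x^2 - 10x + 3
Second derivative:
f''(x) = 30x - 10
Substitute x = -1:
f''(-1) = 30 * (-1) - 10
= -30 - 10
= -40

-40


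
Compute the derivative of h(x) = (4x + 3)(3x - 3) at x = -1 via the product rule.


Let u(x) = 4x + 3 and v(x) = 3x - 3
u'(x) = 4
v'(x) = 3
Product rule: h'(x) = u'(x)*v(x) + u(x)*v'(x)
= 4 * (3x - 3) + (4x + 3) * 3
At x = -1:
u(-1) = 4 * (-1) + 3 = -1
v(-1) = 3 * (-1) - 3 = -6
h'(-1) = 4 * (-6) + (-1) * 3
= -24 - 3
= -27

-27


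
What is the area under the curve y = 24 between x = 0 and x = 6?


The area under a constant function y = 24 is a rectangle.
Width = 6 - 0 = 6
Height = 24
Area = width * height
= 6 * 24
= 144

144


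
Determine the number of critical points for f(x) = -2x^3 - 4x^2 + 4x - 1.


Find where f'(x) = 0:
f(x) = -2x^3 - 4x^2 + 4x - 1
f'(x) = -6x^2 - 8x + 4
This is a quadratic in x. Use the discriminant to count real roots.
Discriminant = (-8)^2 - 4 * (-6) * 4
= 64 - (-96)
= 160
Since discriminant > 0, f'(x) = 0 has 2 real solutions.
Number of critical points: 2

2


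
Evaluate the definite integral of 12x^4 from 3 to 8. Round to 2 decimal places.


Find the antiderivative of 12x^4:
F(x) = 12/5 * x^5
Apply the Fundamental Theorem of Calculus:
F(8) - F(3)
= 12/5 * 8^5 - 12/5 * 3^5
= 12/5 * (32768 - 243)
= 12/5 * 32525
= 78060 = 78060.00

78060.00


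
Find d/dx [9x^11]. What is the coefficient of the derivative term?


We apply the power rule: d/dx [ax^n] = a*n * x^(n-1)
d/dx [9x^11]
= 9 * 11 * x^(11-1)
= 99x^10
The coefficient is 99

99


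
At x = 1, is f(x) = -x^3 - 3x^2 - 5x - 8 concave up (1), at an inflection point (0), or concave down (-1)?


Concavity is determined by the sign of f''(x).
f(x) = -x^3 - 3x^2 - 5x - 8
f'(x) = -3x^2 - 6x - 5
f''(x) = -6x - 6
f''(1) = -6 * 1 - 6
= -6 - 6
= -12
Since f''(1) < 0, the function is concave down (-1)

-1


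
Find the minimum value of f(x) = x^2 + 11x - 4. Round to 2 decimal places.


For a quadratic f(x) = ax^2 + bx + c with a > 0, the minimum is at the vertex.
Vertex x-coordinate: x = -b/(2a)
x = -(11) / (2 * 1)
x = -11/2
Substitute back to find the minimum value:
f(-11/2) = 1 * (-11/2)^2 + 11 * (-11/2) - 4
= 121/4 - 121/2 - 4
= -137/4 = -34.25

-34.25


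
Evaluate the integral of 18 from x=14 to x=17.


The integral of a constant k over [a, b] equals k * (b - a).
integral from 14 to 17 of 18 dx
= 18 * (17 - 14)
= 18 * 3
= 54

54


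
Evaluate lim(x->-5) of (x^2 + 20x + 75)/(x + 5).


Direct substitution gives 0/0, so we factor the numerator.
Factor: (x^2 + 20x + 75) = (x + 5)(x + 15)
Cancel the common factor (x + 5):
(x^2 + 20x + 75)/(x + 5) = (x + 15)
Now substitute x = -5:
= (-5) - (-15) = 10

10


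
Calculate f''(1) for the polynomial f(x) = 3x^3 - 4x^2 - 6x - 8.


First derivative:
f'(x) = 9x^2 - 8x - 6
Second derivative:
f''(x) = 18x - 8
Substitute x = 1:
f''(1) = 18 * 1 - 8
= 18 - 8
= 10

10


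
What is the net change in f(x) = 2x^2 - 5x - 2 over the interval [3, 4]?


Net change = f(b) - f(a)
f(x) = 2x^2 - 5x - 2
Compute f(4):
f(4) = 2 * 4^2 - 5 * 4 - 2
= 32 - 20 - 2
= 10
Compute f(3):
f(3) = 2 * 3^2 - 5 * 3 - 2
= 18 - 15 - 2
= 1
Net change = 10 - 1 = 9

9


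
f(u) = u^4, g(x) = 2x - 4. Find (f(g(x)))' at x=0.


Using the chain rule: (f(g(x)))' = f'(g(x)) * g'(x)
First, find g(0):
g(0) = 2 * 0 - 4 = -4
Next, f'(u) = 4u^3
And g'(x) = 2
So f'(g(0)) * g'(0)
= 4 * (-4)^3 * 2
= 4 * (-64) * 2
= -512

-512


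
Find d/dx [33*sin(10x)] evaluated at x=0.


Apply the chain rule to differentiate 33*sin(10x):
d/dx [33*sin(10x)]
= 33 * cos(10x) * d/dx(10x)
= 33 * 10 * cos(10x)
= 330 * cos(10x)
Evaluate at x = 0:
= 330 * cos(0)
= 330 * 1
= 330

330


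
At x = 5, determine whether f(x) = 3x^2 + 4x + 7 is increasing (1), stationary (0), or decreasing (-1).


Compute f'(x) to determine behavior:
f'(x) = 6x + 4
f'(5) = 6 * 5 + 4
= 30 + 4
= 34
Since f'(5) > 0, the function is increasing (1)

1


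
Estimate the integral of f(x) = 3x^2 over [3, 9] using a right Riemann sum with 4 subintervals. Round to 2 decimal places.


Right Riemann sum uses right endpoints of each subinterval.
Interval: [3, 9], n = 4
dx = (9 - 3) / 4 = 3/2
Right endpoints: [9/2, 6, 15/2, 9]
f values: [243/4, 108, 675/4, 243]
Sum = dx * (sum of f values)
= 3/2 * 1161/2
= 3483/4 = 870.75

870.75


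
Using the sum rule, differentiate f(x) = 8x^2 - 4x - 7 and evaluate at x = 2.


Differentiate term by term using power and sum rules:
f(x) = 8x^2 - 4x - 7
f'(x) = 16x - 4
Substitute x = 2:
f'(2) = 16 * 2 - 4
= 32 - 4
= 28

28


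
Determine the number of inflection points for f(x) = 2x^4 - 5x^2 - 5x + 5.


Inflection points occur where f''(x) = 0 and concavity changes.
f(x) = 2x^4 - 5x^2 - 5x + 5
f'(x) = 8x^3 - 10x - 5
f''(x) = 24x^2 - 10
This is a quadratic in x. Use the discriminant to count real roots.
Discriminant = (0)^2 - 4 * 24 * (-10)
= 0 - (-960)
= 960
Since discriminant > 0, f''(x) = 0 has 2 distinct real solutions.
A quadratic with two distinct real roots changes sign at each root, so concavity changes at both.
Number of inflection points: 2

2


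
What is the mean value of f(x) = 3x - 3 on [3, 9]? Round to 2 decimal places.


Average value = 1/(b-a) * integral from a to b of f(x) dx
First compute the integral of 3x - 3:
F(x) = (3/2)x^2 - 3x
F(9) = 3/2 * 81 - 3 * 9 = 189/2
F(3) = 3/2 * 9 - 3 * 3 = 9/2
Integral = 189/2 - 9/2 = 90
Average = 90 / (9 - 3) = 90 / 6
= 15 = 15.00

15.00


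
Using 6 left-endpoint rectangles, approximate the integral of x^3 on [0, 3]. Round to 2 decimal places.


Left Riemann sum uses left endpoints of each subinterval.
Interval: [0, 3], n = 6
dx = (3 - 0) / 6 = 1/2
Left endpoints: [0, 1/2, 1, 3/2, 2, 5/2]
f values: [0, 1/8, 1, 27/8, 8, 125/8]
Sum = dx * (sum of f values)
= 1/2 * 225/8
= 225/16 ≈ 14.06

14.06


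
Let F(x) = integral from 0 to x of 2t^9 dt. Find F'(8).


By the Fundamental Theorem of Calculus (Part 1):
If F(x) = integral from 0 to x of f(t) dt, then F'(x) = f(x)
Here f(t) = 2t^9
So F'(x) = 2x^9
Evaluate at x = 8:
F'(8) = 2 * 8^9
= 2 * 134217728
= 268435456

268435456


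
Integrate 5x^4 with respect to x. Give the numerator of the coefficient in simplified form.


Apply the power rule for integration:
integral of ax^n dx = a/(n+1) * x^(n+1) + C
integral of 5x^4 dx
= 5/5 * x^5 + C
= 1 * x^5 + C
The coefficient in lowest terms is 1 = 1/1, so its numerator is 1

1


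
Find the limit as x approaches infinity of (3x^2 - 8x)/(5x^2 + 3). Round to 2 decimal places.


For limits at infinity with equal-degree polynomials,
we compare leading coefficients.
Numerator leading term: 3x^2
Denominator leading term: 5x^2
Divide both by x^2:
lim = (3 - 8/x) / (5 + 3/x^2)
As x -> infinity, the 1/x and 1/x^2 terms vanish:
= 3/5 = 0.60

0.60


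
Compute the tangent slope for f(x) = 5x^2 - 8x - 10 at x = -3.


The slope of the tangent line equals f'(x) at the point.
f(x) = 5x^2 - 8x - 10
f'(x) = 10x - 8
At x = -3:
f'(-3) = 10 * (-3) - 8
= -30 - 8
= -38

-38


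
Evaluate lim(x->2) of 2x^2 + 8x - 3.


Since polynomials are continuous, we use direct substitution.
lim(x->2) of 2x^2 + 8x - 3
= 2 * 2^2 + 8 * 2 - 3
= 8 + 16 - 3
= 21

21


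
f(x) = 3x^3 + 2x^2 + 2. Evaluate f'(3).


Differentiate f(x) = 3x^3 + 2x^2 + 2 term by term:
f'(x) = 9x^2 + 4x
Substitute x = 3:
f'(3) = 9 * 3^2 + 4 * 3 + 0
= 81 + 12 + 0
= 93

93


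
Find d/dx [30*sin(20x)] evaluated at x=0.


Apply the chain rule to differentiate 30*sin(20x):
d/dx [30*sin(20x)]
= 30 * cos(20x) * d/dx(20x)
= 30 * 20 * cos(20x)
= 600 * cos(20x)
Evaluate at x = 0:
= 600 * cos(0)
= 600 * 1
= 600

600


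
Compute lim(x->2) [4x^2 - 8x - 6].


Since polynomials are continuous, we use direct substitution.
lim(x->2) of 4x^2 - 8x - 6
= 4 * 2^2 - 8 * 2 - 6
= 16 - 16 - 6
= -6

-6


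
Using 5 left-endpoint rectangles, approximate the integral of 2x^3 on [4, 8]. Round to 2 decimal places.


Left Riemann sum uses left endpoints of each subinterval.
Interval: [4, 8], n = 5
dx = (8 - 4) / 5 = 4/5
Left endpoints: [4, 24/5, 28/5, 32/5, 36/5]
f values: [128, 27648/125, 43904/125, 65536/125, 93312/125]
Sum = dx * (sum of f values)
= 4/5 * 9856/5
= 39424/25 = 1576.96

1576.96


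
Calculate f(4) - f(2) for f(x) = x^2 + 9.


Net change = f(b) - f(a)
f(x) = x^2 + 9
Compute f(4):
f(4) = 1 * 4^2 + 0 * 4 + 9
= 16 + 0 + 9
= 25
Compute f(2):
f(2) = 1 * 2^2 + 0 * 2 + 9
= 4 + 0 + 9
= 13
Net change = 25 - 13 = 12

12


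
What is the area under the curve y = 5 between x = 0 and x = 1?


The area under a constant function y = 5 is a rectangle.
Width = 1 - 0 = 1
Height = 5
Area = width * height
= 1 * 5
= 5

5


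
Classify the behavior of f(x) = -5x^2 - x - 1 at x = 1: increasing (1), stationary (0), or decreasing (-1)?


Compute f'(x) to determine behavior:
f'(x) = -10x - 1
f'(1) = -10 * 1 - 1
= -10 - 1
= -11
Since f'(1) < 0, the function is decreasing (-1)

-1


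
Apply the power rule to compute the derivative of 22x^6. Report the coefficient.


We apply the power rule: d/dx [ax^n] = a*n * x^(n-1)
d/dx [22x^6]
= 22 * 6 * x^(6-1)
= 132x^5
The coefficient is 132

132


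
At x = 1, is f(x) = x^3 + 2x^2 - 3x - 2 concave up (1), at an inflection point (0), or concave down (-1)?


Concavity is determined by the sign of f''(x).
f(x) = x^3 + 2x^2 - 3x - 2
f'(x) = 3x^2 + 4x - 3
f''(x) = 6x + 4
f''(1) = 6 * 1 + 4
= 6 + 4
= 10
Since f''(1) > 0, the function is concave up (1)

1


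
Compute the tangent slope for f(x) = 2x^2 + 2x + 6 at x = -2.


The slope of the tangent line equals f'(x) at the point.
f(x) = 2x^2 + 2x + 6
f'(x) = 4x + 2
At x = -2:
f'(-2) = 4 * (-2) + 2
= -8 + 2
= -6

-6


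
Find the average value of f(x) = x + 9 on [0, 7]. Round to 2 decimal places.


Average value = 1/(b-a) * integral from a to b of f(x) dx
First compute the integral of x + 9:
F(x) = (1/2)x^2 + 9x
F(7) = 1/2 * 49 + 9 * 7 = 175/2
F(0) = 1/2 * 0 + 9 * 0 = 0
Integral = 175/2 - 0 = 175/2
Average = (175/2) / (7 - 0) = (175/2) / 7
= 25/2 = 12.50

12.50


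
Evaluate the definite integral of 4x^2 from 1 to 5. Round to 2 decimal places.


Find the antiderivative of 4x^2:
F(x) = 4/3 * x^3
Apply the Fundamental Theorem of Calculus:
F(5) - F(1)
= 4/3 * 5^3 - 4/3 * 1^3
= 4/3 * (125 - 1)
= 4/3 * 124
= 496/3 ≈ 165.33

165.33


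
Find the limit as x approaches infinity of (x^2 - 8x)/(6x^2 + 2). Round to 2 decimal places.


For limits at infinity with equal-degree polynomials,
we compare leading coefficients.
Numerator leading term: x^2
Denominator leading term: 6x^2
Divide both by x^2:
lim = (1 - 8/x) / (6 + 2/x^2)
As x -> infinity, the 1/x and 1/x^2 terms vanish:
= 1/6 ≈ 0.17

0.17


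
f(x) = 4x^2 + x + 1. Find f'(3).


Differentiate term by term using power and sum rules:
f(x) = 4x^2 + x + 1
f'(x) = 8x + 1
Substitute x = 3:
f'(3) = 8 * 3 + 1
= 24 + 1
= 25

25


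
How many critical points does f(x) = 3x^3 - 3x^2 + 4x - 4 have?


Find where f'(x) = 0:
f(x) = 3x^3 - 3x^2 + 4x - 4
f'(x) = 9x^2 - 6x + 4
This is a quadratic in x. Use the discriminant to count real roots.
Discriminant = (-6)^2 - 4 * 9 * 4
= 36 - 144
= -108
Since discriminant < 0, f'(x) = 0 has no real solutions.
Number of critical points: 0

0


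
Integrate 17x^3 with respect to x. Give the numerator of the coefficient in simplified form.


Apply the power rule for integration:
integral of ax^n dx = a/(n+1) * x^(n+1) + C
integral of 17x^3 dx
= 17/4 * x^4 + C
The coefficient in lowest terms is 17/4, and its numerator is 17

17


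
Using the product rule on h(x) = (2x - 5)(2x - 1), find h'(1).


Let u(x) = 2x - 5 and v(x) = 2x - 1
u'(x) = 2
v'(x) = 2
Product rule: h'(x) = u'(x)*v(x) + u(x)*v'(x)
= 2 * (2x - 1) + (2x - 5) * 2
At x = 1:
u(1) = 2 * 1 - 5 = -3
v(1) = 2 * 1 - 1 = 1
h'(1) = 2 * 1 + (-3) * 2
= 2 - 6
= -4

-4


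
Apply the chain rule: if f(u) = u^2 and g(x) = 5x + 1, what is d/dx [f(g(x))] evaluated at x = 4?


Using the chain rule: (f(g(x)))' = f'(g(x)) * g'(x)
First, find g(4):
g(4) = 5 * 4 + 1 = 21
Next, f'(u) = 2u
And g'(x) = 5
So f'(g(4)) * g'(4)
= 2 * 21 * 5
= 210

210


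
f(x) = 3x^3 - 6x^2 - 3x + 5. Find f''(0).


First derivative:
f'(x) = 9x^2 - 12x - 3
Second derivative:
f''(x) = 18x - 12
Substitute x = 0:
f''(0) = 18 * 0 - 12
= 0 - 12
= -12

-12


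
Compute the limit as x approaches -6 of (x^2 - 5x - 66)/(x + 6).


Direct substitution gives 0/0, so we factor the numerator.
Factor: (x^2 - 5x - 66) = (x + 6)(x - 11)
Cancel the common factor (x + 6):
(x^2 - 5x - 66)/(x + 6) = (x - 11)
Now substitute x = -6:
= (-6) - (11) = -17

-17


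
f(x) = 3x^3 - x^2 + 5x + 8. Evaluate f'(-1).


Differentiate f(x) = 3x^3 - x^2 + 5x + 8 term by term:
f'(x) = 9x^2 - 2x + 5
Substitute x = -1:
f'(-1) = 9 * (-1)^2 - 2 * (-1) + 5
= 9 + 2 + 5
= 16

16


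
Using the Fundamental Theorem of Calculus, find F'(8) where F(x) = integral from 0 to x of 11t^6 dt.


By the Fundamental Theorem of Calculus (Part 1):
If F(x) = integral from 0 to x of f(t) dt, then F'(x) = f(x)
Here f(t) = 11t^6
So F'(x) = 11x^6
Evaluate at x = 8:
F'(8) = 11 * 8^6
= 11 * 262144
= 2883584

2883584


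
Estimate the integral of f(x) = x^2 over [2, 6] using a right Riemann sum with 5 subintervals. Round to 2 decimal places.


Right Riemann sum uses right endpoints of each subinterval.
Interval: [2, 6], n = 5
dx = (6 - 2) / 5 = 4/5
Right endpoints: [14/5, 18/5, 22/5, 26/5, 6]
f values: [196/25, 324/25, 484/25, 676/25, 36]
Sum = dx * (sum of f values)
= 4/5 * 516/5
= 2064/25 = 82.56

82.56


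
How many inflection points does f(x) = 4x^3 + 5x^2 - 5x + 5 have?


Inflection points occur where f''(x) = 0 and concavity changes.
f(x) = 4x^3 + 5x^2 - 5x + 5
f'(x) = 12x^2 + 10x - 5
f''(x) = 24x + 10
Set f''(x) = 0:
24x + 10 = 0
x = -10 / 24 = -5/12
Since f''(x) is linear (degree 1), it changes sign at this point.
Therefore there is exactly 1 inflection point.

1


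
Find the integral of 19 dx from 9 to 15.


The integral of a constant k over [a, b] equals k * (b - a).
integral from 9 to 15 of 19 dx
= 19 * (15 - 9)
= 19 * 6
= 114

114


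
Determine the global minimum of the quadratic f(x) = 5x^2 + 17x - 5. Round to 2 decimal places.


For a quadratic f(x) = ax^2 + bx + c with a > 0, the minimum is at the vertex.
Vertex x-coordinate: x = -b/(2a)
x = -(17) / (2 * 5)
x = -17/10
Substitute back to find the minimum value:
f(-17/10) = 5 * (-17/10)^2 + 17 * (-17/10) - 5
= 289/20 - 289/10 - 5
= -389/20 = -19.45

-19.45


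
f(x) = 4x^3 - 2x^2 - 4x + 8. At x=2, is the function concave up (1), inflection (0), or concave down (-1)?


Concavity is determined by the sign of f''(x).
f(x) = 4x^3 - 2x^2 - 4x + 8
f'(x) = 12x^2 - 4x - 4
f''(x) = 24x - 4
f''(2) = 24 * 2 - 4
= 48 - 4
= 44
Since f''(2) > 0, the function is concave up (1)

1


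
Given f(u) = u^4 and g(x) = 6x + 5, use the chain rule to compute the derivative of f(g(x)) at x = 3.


Using the chain rule: (f(g(x)))' = f'(g(x)) * g'(x)
First, find g(3):
g(3) = 6 * 3 + 5 = 23
Next, f'(u) = 4u^3
And g'(x) = 6
So f'(g(3)) * g'(3)
= 4 * 23^3 * 6
= 4 * 12167 * 6
= 292008

292008


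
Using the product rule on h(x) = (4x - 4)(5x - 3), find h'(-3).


Let u(x) = 4x - 4 and v(x) = 5x - 3
u'(x) = 4
v'(x) = 5
Product rule: h'(x) = u'(x)*v(x) + u(x)*v'(x)
= 4 * (5x - 3) + (4x - 4) * 5
At x = -3:
u(-3) = 4 * (-3) - 4 = -16
v(-3) = 5 * (-3) - 3 = -18
h'(-3) = 4 * (-18) + (-16) * 5
= -72 - 80
= -152

-152


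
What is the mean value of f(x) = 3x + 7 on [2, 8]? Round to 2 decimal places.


Average value = 1/(b-a) * integral from a to b of f(x) dx
First compute the integral of 3x + 7:
F(x) = (3/2)x^2 + 7x
F(8) = 3/2 * 64 + 7 * 8 = 152
F(2) = 3/2 * 4 + 7 * 2 = 20
Integral = 152 - 20 = 132
Average = 132 / (8 - 2) = 132 / 6
= 22 = 22.00

22.00


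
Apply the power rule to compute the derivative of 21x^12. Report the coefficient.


We apply the power rule: d/dx [ax^n] = a*n * x^(n-1)
d/dx [21x^12]
= 21 * 12 * x^(12-1)
= 252x^11
The coefficient is 252

252


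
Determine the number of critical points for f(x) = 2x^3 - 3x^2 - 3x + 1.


Find where f'(x) = 0:
f(x) = 2x^3 - 3x^2 - 3x + 1
f'(x) = 6x^2 - 6x - 3
This is a quadratic in x. Use the discriminant to count real roots.
Discriminant = (-6)^2 - 4 * 6 * (-3)
= 36 - (-72)
= 108
Since discriminant > 0, f'(x) = 0 has 2 real solutions.
Number of critical points: 2

2


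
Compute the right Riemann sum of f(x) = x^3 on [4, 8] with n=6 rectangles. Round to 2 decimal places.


Right Riemann sum uses right endpoints of each subinterval.
Interval: [4, 8], n = 6
dx = (8 - 4) / 6 = 2/3
Right endpoints: [14/3, 16/3, 6, 20/3, 22/3, 8]
f values: [2744/27, 4096/27, 216, 8000/27, 10648/27, 512]
Sum = dx * (sum of f values)
= 2/3 * 1672
= 3344/3 ≈ 1114.67

1114.67


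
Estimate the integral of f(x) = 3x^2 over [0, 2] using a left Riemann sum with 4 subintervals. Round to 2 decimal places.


Left Riemann sum uses left endpoints of each subinterval.
Interval: [0, 2], n = 4
dx = (2 - 0) / 4 = 1/2
Left endpoints: [0, 1/2, 1, 3/2]
f values: [0, 3/4, 3, 27/4]
Sum = dx * (sum of f values)
= 1/2 * 21/2
= 21/4 = 5.25

5.25


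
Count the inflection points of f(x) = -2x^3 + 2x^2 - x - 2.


Inflection points occur where f''(x) = 0 and concavity changes.
f(x) = -2x^3 + 2x^2 - x - 2
f'(x) = -6x^2 + 4x - 1
f''(x) = -12x + 4
Set f''(x) = 0:
-12x + 4 = 0
x = -4 / (-12) = 1/3
Since f''(x) is linear (degree 1), it changes sign at this point.
Therefore there is exactly 1 inflection point.

1


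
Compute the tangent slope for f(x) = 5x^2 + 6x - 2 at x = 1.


The slope of the tangent line equals f'(x) at the point.
f(x) = 5x^2 + 6x - 2
f'(x) = 10x + 6
At x = 1:
f'(1) = 10 * 1 + 6
= 10 + 6
= 16

16


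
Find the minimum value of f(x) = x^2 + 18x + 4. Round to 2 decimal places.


For a quadratic f(x) = ax^2 + bx + c with a > 0, the minimum is at the vertex.
Vertex x-coordinate: x = -b/(2a)
x = -(18) / (2 * 1)
x = -18/2 = -9
Substitute back to find the minimum value:
f(-9) = 1 * (-9)^2 + 18 * (-9) + 4
= 81 - 162 + 4
= -77 = -77.00

-77.00


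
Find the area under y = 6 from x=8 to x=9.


The area under a constant function y = 6 is a rectangle.
Width = 9 - 8 = 1
Height = 6
Area = width * height
= 1 * 6
= 6

6


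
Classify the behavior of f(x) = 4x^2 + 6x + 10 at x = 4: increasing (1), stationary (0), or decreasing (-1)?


Compute f'(x) to determine behavior:
f'(x) = 8x + 6
f'(4) = 8 * 4 + 6
= 32 + 6
= 38
Since f'(4) > 0, the function is increasing (1)

1


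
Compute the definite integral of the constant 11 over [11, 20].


The integral of a constant k over [a, b] equals k * (b - a).
integral from 11 to 20 of 11 dx
= 11 * (20 - 11)
= 11 * 9
= 99

99


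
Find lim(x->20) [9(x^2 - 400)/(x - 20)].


Direct substitution gives 0/0, so we factor the numerator.
Factor: 9(x^2 - 400) = 9 * (x - 20)(x + 20)
Cancel the common factor (x - 20):
9(x^2 - 400)/(x - 20) = 9 * (x + 20)
Now substitute x = 20:
= 9 * (20 + 20) = 360

360


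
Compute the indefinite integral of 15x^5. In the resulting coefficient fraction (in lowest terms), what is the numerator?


Apply the power rule for integration:
integral of ax^n dx = a/(n+1) * x^(n+1) + C
integral of 15x^5 dx
= 15/6 * x^6 + C
= 5/2 * x^6 + C
The coefficient in lowest terms is 5/2, and its numerator is 5

5


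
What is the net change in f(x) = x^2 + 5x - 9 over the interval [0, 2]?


Net change = f(b) - f(a)
f(x) = x^2 + 5x - 9
Compute f(2):
f(2) = 1 * 2^2 + 5 * 2 - 9
= 4 + 10 - 9
= 5
Compute f(0):
f(0) = 1 * 0^2 + 5 * 0 - 9
= 0 + 0 - 9
= -9
Net change = 5 - (-9) = 14

14


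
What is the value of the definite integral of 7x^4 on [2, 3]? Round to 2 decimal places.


Find the antiderivative of 7x^4:
F(x) = 7/5 * x^5
Apply the Fundamental Theorem of Calculus:
F(3) - F(2)
= 7/5 * 3^5 - 7/5 * 2^5
= 7/5 * (243 - 32)
= 7/5 * 211
= 1477/5 = 295.40

295.40


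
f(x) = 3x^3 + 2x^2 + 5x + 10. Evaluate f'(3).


Differentiate f(x) = 3x^3 + 2x^2 + 5x + 10 term by term:
f'(x) = 9x^2 + 4x + 5
Substitute x = 3:
f'(3) = 9 * 3^2 + 4 * 3 + 5
= 81 + 12 + 5
= 98

98


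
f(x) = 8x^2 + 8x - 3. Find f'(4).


Differentiate term by term using power and sum rules:
f(x) = 8x^2 + 8x - 3
f'(x) = 16x + 8
Substitute x = 4:
f'(4) = 16 * 4 + 8
= 64 + 8
= 72

72


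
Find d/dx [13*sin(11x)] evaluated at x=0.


Apply the chain rule to differentiate 13*sin(11x):
d/dx [13*sin(11x)]
= 13 * cos(11x) * d/dx(11x)
= 13 * 11 * cos(11x)
= 143 * cos(11x)
Evaluate at x = 0:
= 143 * cos(0)
= 143 * 1
= 143

143


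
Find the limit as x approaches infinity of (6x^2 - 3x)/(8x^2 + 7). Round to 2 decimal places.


For limits at infinity with equal-degree polynomials,
we compare leading coefficients.
Numerator leading term: 6x^2
Denominator leading term: 8x^2
Divide both by x^2:
lim = (6 - 3/x) / (8 + 7/x^2)
As x -> infinity, the 1/x and 1/x^2 terms vanish:
= 6/8 = 3/4 = 0.75

0.75


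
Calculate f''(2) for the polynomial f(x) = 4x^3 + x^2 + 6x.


First derivative:
f'(x) = 12x^2 + 2x + 6
Second derivative:
f''(x) = 24x + 2
Substitute x = 2:
f''(2) = 24 * 2 + 2
= 48 + 2
= 50

50


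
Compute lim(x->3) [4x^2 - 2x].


Since polynomials are continuous, we use direct substitution.
lim(x->3) of 4x^2 - 2x
= 4 * 3^2 - 2 * 3 + 0
= 36 - 6 + 0
= 30

30


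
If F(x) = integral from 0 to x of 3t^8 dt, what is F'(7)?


By the Fundamental Theorem of Calculus (Part 1):
If F(x) = integral from 0 to x of f(t) dt, then F'(x) = f(x)
Here f(t) = 3t^8
So F'(x) = 3x^8
Evaluate at x = 7:
F'(7) = 3 * 7^8
= 3 * 5764801
= 17294403

17294403


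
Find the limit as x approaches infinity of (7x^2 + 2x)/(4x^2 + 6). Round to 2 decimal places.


For limits at infinity with equal-degree polynomials,
we compare leading coefficients.
Numerator leading term: 7x^2
Denominator leading term: 4x^2
Divide both by x^2:
lim = (7 + 2/x) / (4 + 6/x^2)
As x -> infinity, the 1/x and 1/x^2 terms vanish:
= 7/4 = 1.75

1.75


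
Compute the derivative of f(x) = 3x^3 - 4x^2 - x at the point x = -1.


Differentiate f(x) = 3x^3 - 4x^2 - x term by term:
f'(x) = 9x^2 - 8x - 1
Substitute x = -1:
f'(-1) = 9 * (-1)^2 - 8 * (-1) - 1
= 9 + 8 - 1
= 16

16


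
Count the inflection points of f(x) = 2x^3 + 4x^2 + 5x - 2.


Inflection points occur where f''(x) = 0 and concavity changes.
f(x) = 2x^3 + 4x^2 + 5x - 2
f'(x) = 6x^2 + 8x + 5
f''(x) = 12x + 8
Set f''(x) = 0:
12x + 8 = 0
x = -8 / 12 = -2/3
Since f''(x) is linear (degree 1), it changes sign at this point.
Therefore there is exactly 1 inflection point.

1


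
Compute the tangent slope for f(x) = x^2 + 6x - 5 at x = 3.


The slope of the tangent line equals f'(x) at the point.
f(x) = x^2 + 6x - 5
f'(x) = 2x + 6
At x = 3:
f'(3) = 2 * 3 + 6
= 6 + 6
= 12

12


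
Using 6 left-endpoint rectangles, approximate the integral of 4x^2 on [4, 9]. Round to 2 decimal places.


Left Riemann sum uses left endpoints of each subinterval.
Interval: [4, 9], n = 6
dx = (9 - 4) / 6 = 5/6
Left endpoints: [4, 29/6, 17/3, 13/2, 22/3, 49/6]
f values: [64, 841/9, 1156/9, 169, 1936/9, 2401/9]
Sum = dx * (sum of f values)
= 5/6 * 8431/9
= 42155/54 ≈ 780.65

780.65


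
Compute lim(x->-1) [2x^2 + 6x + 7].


Since polynomials are continuous, we use direct substitution.
lim(x->-1) of 2x^2 + 6x + 7
= 2 * (-1)^2 + 6 * (-1) + 7
= 2 - 6 + 7
= 3

3


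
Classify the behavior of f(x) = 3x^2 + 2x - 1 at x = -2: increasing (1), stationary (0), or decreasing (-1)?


Compute f'(x) to determine behavior:
f'(x) = 6x + 2
f'(-2) = 6 * (-2) + 2
= -12 + 2
= -10
Since f'(-2) < 0, the function is decreasing (-1)

-1


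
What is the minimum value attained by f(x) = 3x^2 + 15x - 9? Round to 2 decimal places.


For a quadratic f(x) = ax^2 + bx + c with a > 0, the minimum is at the vertex.
Vertex x-coordinate: x = -b/(2a)
x = -(15) / (2 * 3)
x = -15/6 = -5/2
Substitute back to find the minimum value:
f(-5/2) = 3 * (-5/2)^2 + 15 * (-5/2) - 9
= 75/4 - 75/2 - 9
= -111/4 = -27.75

-27.75


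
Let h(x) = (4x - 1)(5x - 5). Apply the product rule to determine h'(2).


Let u(x) = 4x - 1 and v(x) = 5x - 5
u'(x) = 4
v'(x) = 5
Product rule: h'(x) = u'(x)*v(x) + u(x)*v'(x)
= 4 * (5x - 5) + (4x - 1) * 5
At x = 2:
u(2) = 4 * 2 - 1 = 7
v(2) = 5 * 2 - 5 = 5
h'(2) = 4 * 5 + 7 * 5
= 20 + 35
= 55

55


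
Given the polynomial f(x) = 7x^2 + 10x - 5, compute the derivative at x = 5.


Differentiate term by term using power and sum rules:
f(x) = 7x^2 + 10x - 5
f'(x) = 14x + 10
Substitute x = 5:
f'(5) = 14 * 5 + 10
= 70 + 10
= 80

80


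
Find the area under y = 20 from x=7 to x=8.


The area under a constant function y = 20 is a rectangle.
Width = 8 - 7 = 1
Height = 20
Area = width * height
= 1 * 20
= 20

20


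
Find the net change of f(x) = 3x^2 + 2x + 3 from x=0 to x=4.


Net change = f(b) - f(a)
f(x) = 3x^2 + 2x + 3
Compute f(4):
f(4) = 3 * 4^2 + 2 * 4 + 3
= 48 + 8 + 3
= 59
Compute f(0):
f(0) = 3 * 0^2 + 2 * 0 + 3
= 0 + 0 + 3
= 3
Net change = 59 - 3 = 56

56


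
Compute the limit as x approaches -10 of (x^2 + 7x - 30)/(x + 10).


Direct substitution gives 0/0, so we factor the numerator.
Factor: (x^2 + 7x - 30) = (x + 10)(x - 3)
Cancel the common factor (x + 10):
(x^2 + 7x - 30)/(x + 10) = (x - 3)
Now substitute x = -10:
= (-10) - (3) = -13

-13


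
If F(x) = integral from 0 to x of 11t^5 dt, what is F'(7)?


By the Fundamental Theorem of Calculus (Part 1):
If F(x) = integral from 0 to x of f(t) dt, then F'(x) = f(x)
Here f(t) = 11t^5
So F'(x) = 11x^5
Evaluate at x = 7:
F'(7) = 11 * 7^5
= 11 * 16807
= 184877

184877


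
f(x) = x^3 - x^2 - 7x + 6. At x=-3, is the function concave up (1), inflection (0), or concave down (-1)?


Concavity is determined by the sign of f''(x).
f(x) = x^3 - x^2 - 7x + 6
f'(x) = 3x^2 - 2x - 7
f''(x) = 6x - 2
f''(-3) = 6 * (-3) - 2
= -18 - 2
= -20
Since f''(-3) < 0, the function is concave down (-1)

-1


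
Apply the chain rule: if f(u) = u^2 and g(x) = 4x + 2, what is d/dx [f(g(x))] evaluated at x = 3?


Using the chain rule: (f(g(x)))' = f'(g(x)) * g'(x)
First, find g(3):
g(3) = 4 * 3 + 2 = 14
Next, f'(u) = 2u
And g'(x) = 4
So f'(g(3)) * g'(3)
= 2 * 14 * 4
= 112

112


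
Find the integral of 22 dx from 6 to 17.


The integral of a constant k over [a, b] equals k * (b - a).
integral from 6 to 17 of 22 dx
= 22 * (17 - 6)
= 22 * 11
= 242

242


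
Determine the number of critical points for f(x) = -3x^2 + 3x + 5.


Find where f'(x) = 0:
f'(x) = -6x + 3
Set f'(x) = 0:
-6x + 3 = 0
x = -3 / (-6) = 1/2
This is a linear equation in x, so there is exactly one solution.
Number of critical points: 1

1


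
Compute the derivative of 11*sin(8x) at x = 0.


Apply the chain rule to differentiate 11*sin(8x):
d/dx [11*sin(8x)]
= 11 * cos(8x) * d/dx(8x)
= 11 * 8 * cos(8x)
= 88 * cos(8x)
Evaluate at x = 0:
= 88 * cos(0)
= 88 * 1
= 88

88


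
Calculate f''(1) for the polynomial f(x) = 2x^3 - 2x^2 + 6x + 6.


First derivative:
f'(x) = 6x^2 - 4x + 6
Second derivative:
f''(x) = 12x - 4
Substitute x = 1:
f''(1) = 12 * 1 - 4
= 12 - 4
= 8

8


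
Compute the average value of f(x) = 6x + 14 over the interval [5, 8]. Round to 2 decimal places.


Average value = 1/(b-a) * integral from a to b of f(x) dx
First compute the integral of 6x + 14:
F(x) = 3x^2 + 14x
F(8) = 3 * 64 + 14 * 8 = 304
F(5) = 3 * 25 + 14 * 5 = 145
Integral = 304 - 145 = 159
Average = 159 / (8 - 5) = 159 / 3
= 53 = 53.00

53.00


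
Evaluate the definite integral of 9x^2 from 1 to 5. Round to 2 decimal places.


Find the antiderivative of 9x^2:
F(x) = 9/3 * x^3
Apply the Fundamental Theorem of Calculus:
F(5) - F(1)
= 9/3 * 5^3 - 9/3 * 1^3
= 9/3 * (125 - 1)
= 9/3 * 124
= 372 = 372.00

372.00


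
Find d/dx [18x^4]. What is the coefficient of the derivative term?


We apply the power rule: d/dx [ax^n] = a*n * x^(n-1)
d/dx [18x^4]
= 18 * 4 * x^(4-1)
= 72x^3
The coefficient is 72

72


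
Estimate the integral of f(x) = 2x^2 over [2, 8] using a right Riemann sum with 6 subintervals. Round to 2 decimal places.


Right Riemann sum uses right endpoints of each subinterval.
Interval: [2, 8], n = 6
dx = (8 - 2) / 6 = 1
Right endpoints: [3, 4, 5, 6, 7, 8]
f values: [18, 32, 50, 72, 98, 128]
Sum = dx * (sum of f values)
= 1 * 398
= 398 = 398.00

398.00


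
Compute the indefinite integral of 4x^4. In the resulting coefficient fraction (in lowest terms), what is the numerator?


Apply the power rule for integration:
integral of ax^n dx = a/(n+1) * x^(n+1) + C
integral of 4x^4 dx
= 4/5 * x^5 + C
The coefficient in lowest terms is 4/5, and its numerator is 4

4


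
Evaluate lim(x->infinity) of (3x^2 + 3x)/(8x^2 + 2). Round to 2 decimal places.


For limits at infinity with equal-degree polynomials,
we compare leading coefficients.
Numerator leading term: 3x^2
Denominator leading term: 8x^2
Divide both by x^2:
lim = (3 + 3/x) / (8 + 2/x^2)
As x -> infinity, the 1/x and 1/x^2 terms vanish:
= 3/8 ≈ 0.38

0.38


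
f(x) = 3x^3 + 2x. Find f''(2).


First derivative:
f'(x) = 9x^2 + 2
Second derivative:
f''(x) = 18x
Substitute x = 2:
f''(2) = 18 * 2 + 0
= 36 + 0
= 36

36


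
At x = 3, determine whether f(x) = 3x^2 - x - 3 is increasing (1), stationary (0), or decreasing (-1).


Compute f'(x) to determine behavior:
f'(x) = 6x - 1
f'(3) = 6 * 3 - 1
= 18 - 1
= 17
Since f'(3) > 0, the function is increasing (1)

1


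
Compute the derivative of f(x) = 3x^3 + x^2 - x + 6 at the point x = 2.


Differentiate f(x) = 3x^3 + x^2 - x + 6 term by term:
f'(x) = 9x^2 + 2x - 1
Substitute x = 2:
f'(2) = 9 * 2^2 + 2 * 2 - 1
= 36 + 4 - 1
= 39

39


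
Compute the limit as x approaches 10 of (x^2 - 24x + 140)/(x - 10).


Direct substitution gives 0/0, so we factor the numerator.
Factor: (x^2 - 24x + 140) = (x - 10)(x - 14)
Cancel the common factor (x - 10):
(x^2 - 24x + 140)/(x - 10) = (x - 14)
Now substitute x = 10:
= (10) - (14) = -4

-4


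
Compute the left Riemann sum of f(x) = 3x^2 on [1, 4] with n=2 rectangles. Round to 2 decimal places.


Left Riemann sum uses left endpoints of each subinterval.
Interval: [1, 4], n = 2
dx = (4 - 1) / 2 = 3/2
Left endpoints: [1, 5/2]
f values: [3, 75/4]
Sum = dx * (sum of f values)
= 3/2 * 87/4
= 261/8 ≈ 32.63

32.63


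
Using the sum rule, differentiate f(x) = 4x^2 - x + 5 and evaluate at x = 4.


Differentiate term by term using power and sum rules:
f(x) = 4x^2 - x + 5
f'(x) = 8x - 1
Substitute x = 4:
f'(4) = 8 * 4 - 1
= 32 - 1
= 31

31


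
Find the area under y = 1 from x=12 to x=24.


The area under a constant function y = 1 is a rectangle.
Width = 24 - 12 = 12
Height = 1
Area = width * height
= 12 * 1
= 12

12


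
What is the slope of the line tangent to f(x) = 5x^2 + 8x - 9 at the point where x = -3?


The slope of the tangent line equals f'(x) at the point.
f(x) = 5x^2 + 8x - 9
f'(x) = 10x + 8
At x = -3:
f'(-3) = 10 * (-3) + 8
= -30 + 8
= -22

-22


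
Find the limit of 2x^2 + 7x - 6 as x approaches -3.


Since polynomials are continuous, we use direct substitution.
lim(x->-3) of 2x^2 + 7x - 6
= 2 * (-3)^2 + 7 * (-3) - 6
= 18 - 21 - 6
= -9

-9


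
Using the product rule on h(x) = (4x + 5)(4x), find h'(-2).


Let u(x) = 4x + 5 and v(x) = 4x
u'(x) = 4
v'(x) = 4
Product rule: h'(x) = u'(x)*v(x) + u(x)*v'(x)
= 4 * (4x) + (4x + 5) * 4
At x = -2:
u(-2) = 4 * (-2) + 5 = -3
v(-2) = 4 * (-2) + 0 = -8
h'(-2) = 4 * (-8) + (-3) * 4
= -32 - 12
= -44

-44


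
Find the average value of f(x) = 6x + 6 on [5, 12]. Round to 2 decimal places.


Average value = 1/(b-a) * integral from a to b of f(x) dx
First compute the integral of 6x + 6:
F(x) = 3x^2 + 6x
F(12) = 3 * 144 + 6 * 12 = 504
F(5) = 3 * 25 + 6 * 5 = 105
Integral = 504 - 105 = 399
Average = 399 / (12 - 5) = 399 / 7
= 57 = 57.00

57.00


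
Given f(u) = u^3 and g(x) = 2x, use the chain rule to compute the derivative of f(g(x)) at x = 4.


Using the chain rule: (f(g(x)))' = f'(g(x)) * g'(x)
First, find g(4):
g(4) = 2 * 4 + 0 = 8
Next, f'(u) = 3u^2
And g'(x) = 2
So f'(g(4)) * g'(4)
= 3 * 8^2 * 2
= 3 * 64 * 2
= 384

384


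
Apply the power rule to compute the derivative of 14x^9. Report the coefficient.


We apply the power rule: d/dx [ax^n] = a*n * x^(n-1)
d/dx [14x^9]
= 14 * 9 * x^(9-1)
= 126x^8
The coefficient is 126

126


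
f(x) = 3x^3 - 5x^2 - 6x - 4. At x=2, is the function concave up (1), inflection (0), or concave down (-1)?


Concavity is determined by the sign of f''(x).
f(x) = 3x^3 - 5x^2 - 6x - 4
f'(x) = 9x^2 - 10x - 6
f''(x) = 18x - 10
f''(2) = 18 * 2 - 10
= 36 - 10
= 26
Since f''(2) > 0, the function is concave up (1)

1


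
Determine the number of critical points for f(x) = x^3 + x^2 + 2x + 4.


Find where f'(x) = 0:
f(x) = x^3 + x^2 + 2x + 4
f'(x) = 3x^2 + 2x + 2
This is a quadratic in x. Use the discriminant to count real roots.
Discriminant = (2)^2 - 4 * 3 * 2
= 4 - 24
= -20
Since discriminant < 0, f'(x) = 0 has no real solutions.
Number of critical points: 0

0


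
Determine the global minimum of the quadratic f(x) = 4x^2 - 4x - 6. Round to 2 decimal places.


For a quadratic f(x) = ax^2 + bx + c with a > 0, the minimum is at the vertex.
Vertex x-coordinate: x = -b/(2a)
x = -(-4) / (2 * 4)
x = 4/8 = 1/2
Substitute back to find the minimum value:
f(1/2) = 4 * (1/2)^2 - 4 * (1/2) - 6
= 1 - 2 - 6
= -7 = -7.00

-7.00


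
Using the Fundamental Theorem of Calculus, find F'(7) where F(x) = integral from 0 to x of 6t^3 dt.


By the Fundamental Theorem of Calculus (Part 1):
If F(x) = integral from 0 to x of f(t) dt, then F'(x) = f(x)
Here f(t) = 6t^3
So F'(x) = 6x^3
Evaluate at x = 7:
F'(7) = 6 * 7^3
= 6 * 343
= 2058

2058


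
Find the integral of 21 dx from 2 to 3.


The integral of a constant k over [a, b] equals k * (b - a).
integral from 2 to 3 of 21 dx
= 21 * (3 - 2)
= 21 * 1
= 21

21


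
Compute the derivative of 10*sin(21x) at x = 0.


Apply the chain rule to differentiate 10*sin(21x):
d/dx [10*sin(21x)]
= 10 * cos(21x) * d/dx(21x)
= 10 * 21 * cos(21x)
= 210 * cos(21x)
Evaluate at x = 0:
= 210 * cos(0)
= 210 * 1
= 210

210


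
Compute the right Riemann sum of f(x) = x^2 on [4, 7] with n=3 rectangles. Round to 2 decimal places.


Right Riemann sum uses right endpoints of each subinterval.
Interval: [4, 7], n = 3
dx = (7 - 4) / 3 = 1
Right endpoints: [5, 6, 7]
f values: [25, 36, 49]
Sum = dx * (sum of f values)
= 1 * 110
= 110 = 110.00

110.00


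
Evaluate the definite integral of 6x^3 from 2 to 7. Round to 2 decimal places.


Find the antiderivative of 6x^3:
F(x) = 6/4 * x^4
Apply the Fundamental Theorem of Calculus:
F(7) - F(2)
= 6/4 * 7^4 - 6/4 * 2^4
= 6/4 * (2401 - 16)
= 6/4 * 2385
= 7155/2 = 3577.50

3577.50


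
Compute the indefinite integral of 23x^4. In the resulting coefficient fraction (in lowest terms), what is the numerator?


Apply the power rule for integration:
integral of ax^n dx = a/(n+1) * x^(n+1) + C
integral of 23x^4 dx
= 23/5 * x^5 + C
The coefficient in lowest terms is 23/5, and its numerator is 23

23


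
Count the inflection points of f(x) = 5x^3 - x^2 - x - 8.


Inflection points occur where f''(x) = 0 and concavity changes.
f(x) = 5x^3 - x^2 - x - 8
f'(x) = 15x^2 - 2x - 1
f''(x) = 30x - 2
Set f''(x) = 0:
30x - 2 = 0
x = 2 / 30 = 1/15
Since f''(x) is linear (degree 1), it changes sign at this point.
Therefore there is exactly 1 inflection point.

1


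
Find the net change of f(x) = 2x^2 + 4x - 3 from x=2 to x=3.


Net change = f(b) - f(a)
f(x) = 2x^2 + 4x - 3
Compute f(3):
f(3) = 2 * 3^2 + 4 * 3 - 3
= 18 + 12 - 3
= 27
Compute f(2):
f(2) = 2 * 2^2 + 4 * 2 - 3
= 8 + 8 - 3
= 13
Net change = 27 - 13 = 14

14


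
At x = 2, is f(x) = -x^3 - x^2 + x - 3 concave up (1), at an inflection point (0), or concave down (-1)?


Concavity is determined by the sign of f''(x).
f(x) = -x^3 - x^2 + x - 3
f'(x) = -3x^2 - 2x + 1
f''(x) = -6x - 2
f''(2) = -6 * 2 - 2
= -12 - 2
= -14
Since f''(2) < 0, the function is concave down (-1)

-1


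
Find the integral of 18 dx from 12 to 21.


The integral of a constant k over [a, b] equals k * (b - a).
integral from 12 to 21 of 18 dx
= 18 * (21 - 12)
= 18 * 9
= 162

162


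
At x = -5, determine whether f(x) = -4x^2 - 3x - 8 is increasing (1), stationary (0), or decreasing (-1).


Compute f'(x) to determine behavior:
f'(x) = -8x - 3
f'(-5) = -8 * (-5) - 3
= 40 - 3
= 37
Since f'(-5) > 0, the function is increasing (1)

1


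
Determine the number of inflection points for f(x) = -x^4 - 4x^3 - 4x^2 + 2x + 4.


Inflection points occur where f''(x) = 0 and concavity changes.
f(x) = -x^4 - 4x^3 - 4x^2 + 2x + 4
f'(x) = -4x^3 - 12x^2 - 8x + 2
f''(x) = -12x^2 - 24x - 8
This is a quadratic in x. Use the discriminant to count real roots.
Discriminant = (-24)^2 - 4 * (-12) * (-8)
= 576 - 384
= 192
Since discriminant > 0, f''(x) = 0 has 2 distinct real solutions.
A quadratic with two distinct real roots changes sign at each root, so concavity changes at both.
Number of inflection points: 2

2


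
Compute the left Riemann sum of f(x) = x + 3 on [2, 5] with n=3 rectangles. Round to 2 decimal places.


Left Riemann sum uses left endpoints of each subinterval.
Interval: [2, 5], n = 3
dx = (5 - 2) / 3 = 1
Left endpoints: [2, 3, 4]
f values: [5, 6, 7]
Sum = dx * (sum of f values)
= 1 * 18
= 18 = 18.00

18.00


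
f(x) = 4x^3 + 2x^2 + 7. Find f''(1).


First derivative:
f'(x) = 12x^2 + 4x
Second derivative:
f''(x) = 24x + 4
Substitute x = 1:
f''(1) = 24 * 1 + 4
= 24 + 4
= 28

28


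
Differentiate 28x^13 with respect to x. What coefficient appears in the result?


We apply the power rule: d/dx [ax^n] = a*n * x^(n-1)
d/dx [28x^13]
= 28 * 13 * x^(13-1)
= 364x^12
The coefficient is 364

364


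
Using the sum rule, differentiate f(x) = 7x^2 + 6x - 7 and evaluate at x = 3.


Differentiate term by term using power and sum rules:
f(x) = 7x^2 + 6x - 7
f'(x) = 14x + 6
Substitute x = 3:
f'(3) = 14 * 3 + 6
= 42 + 6
= 48

48


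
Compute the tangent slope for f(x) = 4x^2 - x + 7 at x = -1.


The slope of the tangent line equals f'(x) at the point.
f(x) = 4x^2 - x + 7
f'(x) = 8x - 1
At x = -1:
f'(-1) = 8 * (-1) - 1
= -8 - 1
= -9

-9


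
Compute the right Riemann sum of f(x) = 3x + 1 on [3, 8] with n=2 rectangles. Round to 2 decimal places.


Right Riemann sum uses right endpoints of each subinterval.
Interval: [3, 8], n = 2
dx = (8 - 3) / 2 = 5/2
Right endpoints: [11/2, 8]
f values: [35/2, 25]
Sum = dx * (sum of f values)
= 5/2 * 85/2
= 425/4 = 106.25

106.25


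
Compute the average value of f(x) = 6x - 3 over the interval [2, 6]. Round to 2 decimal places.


Average value = 1/(b-a) * integral from a to b of f(x) dx
First compute the integral of 6x - 3:
F(x) = 3x^2 - 3x
F(6) = 3 * 36 - 3 * 6 = 90
F(2) = 3 * 4 - 3 * 2 = 6
Integral = 90 - 6 = 84
Average = 84 / (6 - 2) = 84 / 4
= 21 = 21.00

21.00


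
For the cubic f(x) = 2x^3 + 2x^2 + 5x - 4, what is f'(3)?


Differentiate f(x) = 2x^3 + 2x^2 + 5x - 4 term by term:
f'(x) = 6x^2 + 4x + 5
Substitute x = 3:
f'(3) = 6 * 3^2 + 4 * 3 + 5
= 54 + 12 + 5
= 71

71


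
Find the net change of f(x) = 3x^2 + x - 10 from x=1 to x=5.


Net change = f(b) - f(a)
f(x) = 3x^2 + x - 10
Compute f(5):
f(5) = 3 * 5^2 + 1 * 5 - 10
= 75 + 5 - 10
= 70
Compute f(1):
f(1) = 3 * 1^2 + 1 * 1 - 10
= 3 + 1 - 10
= -6
Net change = 70 - (-6) = 76

76


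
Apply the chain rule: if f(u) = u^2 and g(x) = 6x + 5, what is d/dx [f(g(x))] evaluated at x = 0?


Using the chain rule: (f(g(x)))' = f'(g(x)) * g'(x)
First, find g(0):
g(0) = 6 * 0 + 5 = 5
Next, f'(u) = 2u
And g'(x) = 6
So f'(g(0)) * g'(0)
= 2 * 5 * 6
= 60

60
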